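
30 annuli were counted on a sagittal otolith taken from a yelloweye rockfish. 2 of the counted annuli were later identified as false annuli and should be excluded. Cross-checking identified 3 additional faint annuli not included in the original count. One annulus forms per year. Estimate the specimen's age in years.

31 yr

After corrections the count is 30 − 2 + 3 = 31 annuli.
At one annulus per year, that is 31 years.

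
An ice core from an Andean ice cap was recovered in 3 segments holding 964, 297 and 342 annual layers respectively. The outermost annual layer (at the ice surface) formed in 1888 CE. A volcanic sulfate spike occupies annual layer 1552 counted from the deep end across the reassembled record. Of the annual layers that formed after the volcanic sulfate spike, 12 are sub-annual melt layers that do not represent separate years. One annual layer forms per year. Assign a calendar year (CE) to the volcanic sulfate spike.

1849 CE

Total annual layers = 964 + 297 + 342 = 1603.
The volcanic sulfate spike sits at annual layer 1552 from the deep end, so 1603 − 1552 = 51 annual layers formed after it.
Excluding 12 false annual layers: 51 − 12 = 39.
The annual layer at the ice surface is 1888 CE, so the volcanic sulfate spike dates to 1888 − 39 = 1849 CE.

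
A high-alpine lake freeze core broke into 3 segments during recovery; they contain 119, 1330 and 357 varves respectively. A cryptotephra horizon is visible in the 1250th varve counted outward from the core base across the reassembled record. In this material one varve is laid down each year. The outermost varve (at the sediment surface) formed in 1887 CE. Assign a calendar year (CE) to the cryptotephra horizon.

Total varves = 119 + 1330 + 357 = 1806.
1806 − 1250 = 556 varves lie beyond the cryptotephra horizon toward the sediment surface.
The varve at the sediment surface is 1887 CE, so the cryptotephra horizon dates to 1887 − 556 = 1331 CE.

1331 CE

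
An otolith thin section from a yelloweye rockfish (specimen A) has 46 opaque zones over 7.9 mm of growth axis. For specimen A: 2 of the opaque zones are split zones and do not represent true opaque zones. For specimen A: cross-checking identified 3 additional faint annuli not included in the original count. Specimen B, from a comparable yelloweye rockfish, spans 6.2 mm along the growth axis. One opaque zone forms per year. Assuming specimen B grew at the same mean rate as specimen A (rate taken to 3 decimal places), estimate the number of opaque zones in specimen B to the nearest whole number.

37 opaque zones

Specimen A: adjusted count: 46 − 2 + 3 = 47 opaque zones.
A: 7.9 mm over 47 years gives 7.9 / 47 ≈ 0.168 mm per year.
Specimen B: 6.2 mm / 0.168 mm per year = 36.90 years ≈ 37 opaque zones.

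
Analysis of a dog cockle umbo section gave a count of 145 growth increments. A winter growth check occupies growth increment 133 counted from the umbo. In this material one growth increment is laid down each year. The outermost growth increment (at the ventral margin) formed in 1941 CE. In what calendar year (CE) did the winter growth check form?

1929 CE

The winter growth check sits at growth increment 133 from the umbo, so 145 − 133 = 12 growth increments formed after it.
The growth increment at the ventral margin is 1941 CE, so the winter growth check dates to 1941 − 12 = 1929 CE.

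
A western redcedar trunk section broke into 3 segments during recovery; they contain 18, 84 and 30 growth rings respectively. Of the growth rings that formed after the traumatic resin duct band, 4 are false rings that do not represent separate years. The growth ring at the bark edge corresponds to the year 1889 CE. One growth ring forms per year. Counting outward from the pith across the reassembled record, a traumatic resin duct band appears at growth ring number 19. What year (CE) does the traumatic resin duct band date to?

1780 CE

Total growth rings = 18 + 84 + 30 = 132.
132 − 19 = 113 growth rings lie beyond the traumatic resin duct band toward the bark edge.
113 − 4 false = 109 true growth rings after the traumatic resin duct band.
The growth ring at the bark edge is 1889 CE, so the traumatic resin duct band dates to 1889 − 109 = 1780 CE.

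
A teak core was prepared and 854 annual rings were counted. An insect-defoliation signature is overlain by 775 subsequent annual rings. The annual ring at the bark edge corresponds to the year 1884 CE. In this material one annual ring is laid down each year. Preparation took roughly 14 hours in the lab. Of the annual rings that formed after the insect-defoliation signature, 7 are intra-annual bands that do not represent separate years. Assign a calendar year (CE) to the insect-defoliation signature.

775 annual rings formed after the insect-defoliation signature.
Removing the 7 false annual rings leaves 775 − 7 = 768 true annual rings beyond the insect-defoliation signature.
The annual ring at the bark edge is 1884 CE, so the insect-defoliation signature dates to 1884 − 768 = 1116 CE.

1116 CE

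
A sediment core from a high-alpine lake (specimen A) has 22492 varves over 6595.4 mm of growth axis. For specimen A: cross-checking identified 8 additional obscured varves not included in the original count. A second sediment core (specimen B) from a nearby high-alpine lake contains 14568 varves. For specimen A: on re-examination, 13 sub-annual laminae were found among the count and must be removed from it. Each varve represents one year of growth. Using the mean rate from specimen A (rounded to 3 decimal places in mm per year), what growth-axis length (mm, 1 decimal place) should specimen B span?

4268.4 mm

Specimen A: after corrections the count is 22492 − 13 + 8 = 22487 varves.
A: 6595.4 mm over 22487 years gives 6595.4 / 22487 ≈ 0.293 mm/year.
B's length ≈ 0.293 × 14568 = 4268.4 mm.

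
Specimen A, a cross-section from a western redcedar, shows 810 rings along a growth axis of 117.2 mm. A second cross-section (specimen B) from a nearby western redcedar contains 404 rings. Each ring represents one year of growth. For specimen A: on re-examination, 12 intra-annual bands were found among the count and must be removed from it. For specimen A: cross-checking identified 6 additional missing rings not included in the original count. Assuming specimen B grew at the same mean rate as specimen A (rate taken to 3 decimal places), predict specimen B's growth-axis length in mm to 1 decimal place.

59.0 mm

Specimen A: adjusted count: 810 − 12 + 6 = 804 rings.
A: Mean rate = 117.2 mm / 804 years ≈ 0.146 mm/year.
For B, 0.146 mm/year × 404 years = 59.0 mm.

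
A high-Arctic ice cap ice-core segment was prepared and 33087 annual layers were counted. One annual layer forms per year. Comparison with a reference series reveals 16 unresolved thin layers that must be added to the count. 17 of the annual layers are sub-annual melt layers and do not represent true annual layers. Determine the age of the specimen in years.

33086 years

Correcting the raw count gives 33087 − 17 + 16 = 33086 true annual layers.
One annual layer per year makes the duration 33086 years.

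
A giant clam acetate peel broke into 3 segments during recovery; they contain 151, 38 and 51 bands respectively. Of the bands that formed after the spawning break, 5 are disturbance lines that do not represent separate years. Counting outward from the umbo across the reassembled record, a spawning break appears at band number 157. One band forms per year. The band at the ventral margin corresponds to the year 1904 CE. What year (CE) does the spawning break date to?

1826 CE

Total bands = 151 + 38 + 51 = 240.
The spawning break sits at band 157 from the umbo, so 240 − 157 = 83 bands formed after it.
83 − 5 false = 78 true bands after the spawning break.
The band at the ventral margin is 1904 CE, so the spawning break dates to 1904 − 78 = 1826 CE.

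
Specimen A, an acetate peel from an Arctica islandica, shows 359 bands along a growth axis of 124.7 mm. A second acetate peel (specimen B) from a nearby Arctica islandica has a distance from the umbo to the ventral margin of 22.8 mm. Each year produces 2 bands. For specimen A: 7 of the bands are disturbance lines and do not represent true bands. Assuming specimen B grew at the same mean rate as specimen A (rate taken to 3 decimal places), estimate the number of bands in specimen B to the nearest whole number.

Specimen A: correcting the raw count gives 359 − 7 = 352 true bands.
Specimen A: 352 bands at 2 per year is 352 / 2 = 176 years.
A: 124.7 mm over 176 years gives 124.7 / 176 ≈ 0.709 mm/yr.
For B, 22.8 / 0.709 = 32.16 years; at 2 bands per year that is 32.16 × 2 ≈ 64 bands.

64 bands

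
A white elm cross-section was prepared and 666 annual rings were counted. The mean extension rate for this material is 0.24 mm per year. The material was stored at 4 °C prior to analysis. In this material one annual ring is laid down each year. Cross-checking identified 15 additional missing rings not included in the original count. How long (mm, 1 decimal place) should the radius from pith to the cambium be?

Adjusted count: 666 + 15 = 681 annual rings.
681 years at 0.24 mm/year gives 0.24 × 681 = 163.4 mm.

163.4 mm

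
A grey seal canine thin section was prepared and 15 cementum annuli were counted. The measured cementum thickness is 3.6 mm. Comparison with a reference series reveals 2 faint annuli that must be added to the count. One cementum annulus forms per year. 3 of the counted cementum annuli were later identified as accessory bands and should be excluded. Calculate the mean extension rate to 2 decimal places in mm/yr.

Adjusted count: 15 − 3 + 2 = 14 cementum annuli.
Extension rate ≈ 3.6 / 14 = 0.26 mm/yr.

0.26 mm/yr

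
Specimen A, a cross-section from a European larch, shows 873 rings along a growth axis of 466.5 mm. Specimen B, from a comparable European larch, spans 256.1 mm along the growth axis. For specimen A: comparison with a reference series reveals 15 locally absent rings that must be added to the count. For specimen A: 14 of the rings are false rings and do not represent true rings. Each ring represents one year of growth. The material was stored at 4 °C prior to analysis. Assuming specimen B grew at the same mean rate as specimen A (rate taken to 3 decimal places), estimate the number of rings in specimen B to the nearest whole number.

Specimen A: adjusted count: 873 − 14 + 15 = 874 rings.
A: Mean rate = 466.5 mm / 874 years ≈ 0.534 mm per year.
For B, 256.1 / 0.534 = 479.59 years ≈ 480 rings.

480 rings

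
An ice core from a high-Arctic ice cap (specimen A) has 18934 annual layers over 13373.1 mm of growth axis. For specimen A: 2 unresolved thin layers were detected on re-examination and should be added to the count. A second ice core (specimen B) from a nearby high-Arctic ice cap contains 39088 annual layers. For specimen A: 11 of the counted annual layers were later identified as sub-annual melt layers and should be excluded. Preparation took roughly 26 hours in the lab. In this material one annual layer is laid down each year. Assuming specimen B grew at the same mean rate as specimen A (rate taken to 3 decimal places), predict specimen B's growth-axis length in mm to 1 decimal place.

Specimen A: adjusted count: 18934 − 11 + 2 = 18925 annual layers.
A: Extension rate ≈ 13373.1 / 18925 = 0.707 mm per year.
Length of B = 0.707 × 39088 = 27635.2 mm.

27635.2 mm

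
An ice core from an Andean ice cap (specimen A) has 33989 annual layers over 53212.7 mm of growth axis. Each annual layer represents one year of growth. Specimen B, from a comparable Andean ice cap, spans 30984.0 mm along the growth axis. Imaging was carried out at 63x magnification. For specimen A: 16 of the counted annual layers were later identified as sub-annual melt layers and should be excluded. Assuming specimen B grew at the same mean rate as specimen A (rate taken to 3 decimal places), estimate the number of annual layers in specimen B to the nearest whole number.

Specimen A: adjusted count: 33989 − 16 = 33973 annual layers.
A: Extension rate ≈ 53212.7 / 33973 = 1.566 mm per year.
For B, 30984.0 / 1.566 = 19785.44 years ≈ 19785 annual layers.

19785 annual layers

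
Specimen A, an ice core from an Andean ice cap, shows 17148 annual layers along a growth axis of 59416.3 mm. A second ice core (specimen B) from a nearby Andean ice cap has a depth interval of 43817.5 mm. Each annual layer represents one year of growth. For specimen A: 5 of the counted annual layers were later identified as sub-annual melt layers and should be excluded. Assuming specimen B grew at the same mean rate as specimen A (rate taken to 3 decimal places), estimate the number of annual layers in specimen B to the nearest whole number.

Specimen A: after corrections the count is 17148 − 5 = 17143 annual layers.
A: 59416.3 mm over 17143 years gives 59416.3 / 17143 ≈ 3.466 mm/yr.
For B, 43817.5 / 3.466 = 12642.09 years ≈ 12642 annual layers.

12642 annual layers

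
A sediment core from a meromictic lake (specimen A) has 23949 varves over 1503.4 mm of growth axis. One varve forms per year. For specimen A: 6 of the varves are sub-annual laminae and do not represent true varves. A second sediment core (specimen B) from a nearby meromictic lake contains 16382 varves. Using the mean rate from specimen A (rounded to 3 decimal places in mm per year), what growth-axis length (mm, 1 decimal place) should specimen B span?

Specimen A: adjusted count: 23949 − 6 = 23943 varves.
A: Mean rate = 1503.4 mm / 23943 years ≈ 0.063 mm/yr.
For B, 0.063 mm/year × 16382 years = 1032.1 mm.

1032.1 mm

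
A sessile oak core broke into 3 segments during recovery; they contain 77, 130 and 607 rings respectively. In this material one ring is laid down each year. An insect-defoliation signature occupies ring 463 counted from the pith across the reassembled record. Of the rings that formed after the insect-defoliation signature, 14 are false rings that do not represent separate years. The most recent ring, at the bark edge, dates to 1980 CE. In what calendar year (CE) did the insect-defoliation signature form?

1643 CE

Total rings = 77 + 130 + 607 = 814.
814 − 463 = 351 rings lie beyond the insect-defoliation signature toward the bark edge.
351 − 14 false = 337 true rings after the insect-defoliation signature.
The ring at the bark edge is 1980 CE, so the insect-defoliation signature dates to 1980 − 337 = 1643 CE.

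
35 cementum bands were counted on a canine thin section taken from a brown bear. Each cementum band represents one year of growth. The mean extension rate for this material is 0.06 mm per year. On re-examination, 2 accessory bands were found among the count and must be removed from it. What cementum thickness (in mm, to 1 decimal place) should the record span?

2.0 mm

Adjusted count: 35 − 2 = 33 cementum bands.
33 years at 0.06 mm/year gives 0.06 × 33 = 2.0 mm.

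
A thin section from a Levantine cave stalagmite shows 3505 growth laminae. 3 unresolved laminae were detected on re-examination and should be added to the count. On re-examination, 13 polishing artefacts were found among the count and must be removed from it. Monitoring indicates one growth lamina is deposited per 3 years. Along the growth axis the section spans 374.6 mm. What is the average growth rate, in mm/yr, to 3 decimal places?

0.036 mm/yr

Correcting the raw count gives 3505 − 13 + 3 = 3495 true growth laminae.
At 3 years per growth lamina, 3495 × 3 = 10485 years.
374.6 mm over 10485 years gives 374.6 / 10485 ≈ 0.036 mm/yr.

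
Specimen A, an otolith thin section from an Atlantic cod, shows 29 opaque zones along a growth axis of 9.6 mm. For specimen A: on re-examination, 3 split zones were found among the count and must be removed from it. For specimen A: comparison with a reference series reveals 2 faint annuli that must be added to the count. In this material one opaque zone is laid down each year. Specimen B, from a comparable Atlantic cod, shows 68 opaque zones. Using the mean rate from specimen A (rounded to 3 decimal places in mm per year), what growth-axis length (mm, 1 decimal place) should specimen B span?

23.3 mm

Specimen A: after corrections the count is 29 − 3 + 2 = 28 opaque zones.
A: 9.6 mm over 28 years gives 9.6 / 28 ≈ 0.343 mm/year.
For B, 0.343 mm/year × 68 years = 23.3 mm.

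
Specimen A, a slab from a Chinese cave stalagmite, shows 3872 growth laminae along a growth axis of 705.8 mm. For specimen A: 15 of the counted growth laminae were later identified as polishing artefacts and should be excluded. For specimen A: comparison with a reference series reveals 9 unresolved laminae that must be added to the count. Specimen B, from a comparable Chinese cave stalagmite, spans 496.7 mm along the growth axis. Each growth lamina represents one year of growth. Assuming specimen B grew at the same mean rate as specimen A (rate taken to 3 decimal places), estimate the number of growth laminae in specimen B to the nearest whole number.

2714 growth laminae

Specimen A: adjusted count: 3872 − 15 + 9 = 3866 growth laminae.
A: Mean rate = 705.8 mm / 3866 years ≈ 0.183 mm/yr.
Specimen B: 496.7 mm / 0.183 mm per year = 2714.21 years ≈ 2714 growth laminae.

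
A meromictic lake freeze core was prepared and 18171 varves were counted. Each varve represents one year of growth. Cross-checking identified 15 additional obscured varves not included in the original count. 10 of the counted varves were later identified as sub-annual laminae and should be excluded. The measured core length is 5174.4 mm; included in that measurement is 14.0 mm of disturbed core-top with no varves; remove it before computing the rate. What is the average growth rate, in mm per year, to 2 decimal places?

0.28 mm per year

True varve count = 18171 − 10 + 15 = 18176.
Removing the 14.0 mm offcut leaves 5174.4 − 14.0 = 5160.4 mm.
Extension rate ≈ 5160.4 / 18176 = 0.28 mm per year.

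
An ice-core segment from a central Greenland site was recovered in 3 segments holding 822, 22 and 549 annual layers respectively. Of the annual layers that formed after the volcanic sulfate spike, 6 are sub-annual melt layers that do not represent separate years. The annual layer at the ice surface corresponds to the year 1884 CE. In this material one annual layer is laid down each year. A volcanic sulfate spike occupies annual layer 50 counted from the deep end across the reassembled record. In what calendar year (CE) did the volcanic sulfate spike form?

547 CE

Total annual layers = 822 + 22 + 549 = 1393.
1393 − 50 = 1343 annual layers lie beyond the volcanic sulfate spike toward the ice surface.
Excluding 6 false annual layers: 1343 − 6 = 1337.
The annual layer at the ice surface is 1884 CE, so the volcanic sulfate spike dates to 1884 − 1337 = 547 CE.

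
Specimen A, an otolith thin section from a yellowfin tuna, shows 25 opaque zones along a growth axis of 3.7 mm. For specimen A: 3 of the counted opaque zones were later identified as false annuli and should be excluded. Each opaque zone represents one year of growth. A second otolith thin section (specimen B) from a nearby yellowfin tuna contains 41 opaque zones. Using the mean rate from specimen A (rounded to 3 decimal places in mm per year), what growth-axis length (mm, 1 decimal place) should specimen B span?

Specimen A: adjusted count: 25 − 3 = 22 opaque zones.
A: Mean rate = 3.7 mm / 22 years ≈ 0.168 mm per year.
B's length ≈ 0.168 × 41 = 6.9 mm.

6.9 mm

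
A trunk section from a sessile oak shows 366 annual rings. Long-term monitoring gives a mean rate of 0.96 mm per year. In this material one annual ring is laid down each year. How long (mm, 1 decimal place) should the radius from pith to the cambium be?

351.4 mm

366 years of growth are recorded.
366 years at 0.96 mm/year gives 0.96 × 366 = 351.4 mm.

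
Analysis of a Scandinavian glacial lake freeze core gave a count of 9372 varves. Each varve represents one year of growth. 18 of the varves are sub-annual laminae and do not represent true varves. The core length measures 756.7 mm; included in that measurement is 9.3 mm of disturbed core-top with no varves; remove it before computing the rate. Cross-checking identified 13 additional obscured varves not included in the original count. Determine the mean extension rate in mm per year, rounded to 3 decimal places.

True varve count = 9372 − 18 + 13 = 9367.
The growth record spans 756.7 − 9.3 = 747.4 mm.
747.4 mm over 9367 years gives 747.4 / 9367 ≈ 0.080 mm per year.

0.080 mm per year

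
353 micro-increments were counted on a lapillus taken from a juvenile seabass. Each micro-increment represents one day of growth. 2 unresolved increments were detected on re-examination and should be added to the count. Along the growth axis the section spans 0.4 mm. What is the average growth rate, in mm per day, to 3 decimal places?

0.001 mm per day

After corrections the count is 353 + 2 = 355 micro-increments.
Mean rate = 0.4 mm / 355 days ≈ 0.001 mm per day.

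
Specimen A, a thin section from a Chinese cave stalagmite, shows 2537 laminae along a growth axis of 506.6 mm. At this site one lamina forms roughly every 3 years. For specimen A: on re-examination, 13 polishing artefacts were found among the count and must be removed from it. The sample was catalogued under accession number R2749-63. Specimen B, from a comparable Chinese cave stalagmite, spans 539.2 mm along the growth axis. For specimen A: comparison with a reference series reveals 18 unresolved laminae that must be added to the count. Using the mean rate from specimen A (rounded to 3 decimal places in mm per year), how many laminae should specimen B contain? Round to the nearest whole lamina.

Specimen A: after corrections the count is 2537 − 13 + 18 = 2542 laminae.
Specimen A: 2542 laminae at 3 years each span 2542 × 3 = 7626 years.
A: 506.6 mm over 7626 years gives 506.6 / 7626 ≈ 0.066 mm/year.
B spans 539.2 / 0.066 = 8169.70 years; at 3 years per lamina that is 8169.70 / 3 ≈ 2723 laminae.

2723 laminae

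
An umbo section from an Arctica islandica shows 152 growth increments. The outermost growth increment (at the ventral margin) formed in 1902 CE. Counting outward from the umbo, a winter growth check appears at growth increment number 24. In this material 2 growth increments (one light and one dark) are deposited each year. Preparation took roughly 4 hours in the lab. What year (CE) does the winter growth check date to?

Between growth increment 24 and the ventral margin there are 152 − 24 = 128 growth increments.
Dividing by 2 growth increments per year: 128 / 2 = 64 years.
1902 − 64 = 1838 CE.

1838 CE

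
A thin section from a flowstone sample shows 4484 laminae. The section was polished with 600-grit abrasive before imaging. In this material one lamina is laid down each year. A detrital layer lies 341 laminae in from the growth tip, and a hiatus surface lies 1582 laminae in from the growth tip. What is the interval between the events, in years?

Separation: 1582 − 341 = 1241 laminae.
One lamina per year makes the interval 1241 years.

1241 years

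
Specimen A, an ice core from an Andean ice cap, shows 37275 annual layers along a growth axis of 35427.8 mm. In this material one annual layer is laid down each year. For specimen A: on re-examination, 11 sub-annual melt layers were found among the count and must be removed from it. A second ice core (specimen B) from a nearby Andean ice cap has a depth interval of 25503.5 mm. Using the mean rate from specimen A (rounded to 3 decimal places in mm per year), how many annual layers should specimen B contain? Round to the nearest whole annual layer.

Specimen A: correcting the raw count gives 37275 − 11 = 37264 true annual layers.
A: Extension rate ≈ 35427.8 / 37264 = 0.951 mm/year.
B spans 25503.5 / 0.951 = 26817.56 years ≈ 26818 annual layers.

26818 annual layers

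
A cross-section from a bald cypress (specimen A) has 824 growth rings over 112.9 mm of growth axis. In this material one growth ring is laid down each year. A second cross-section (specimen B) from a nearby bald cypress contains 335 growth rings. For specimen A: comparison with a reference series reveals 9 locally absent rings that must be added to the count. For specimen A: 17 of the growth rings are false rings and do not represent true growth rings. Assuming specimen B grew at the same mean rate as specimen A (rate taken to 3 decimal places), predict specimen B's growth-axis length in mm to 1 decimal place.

46.2 mm

Specimen A: after corrections the count is 824 − 17 + 9 = 816 growth rings.
A: Mean rate = 112.9 mm / 816 years ≈ 0.138 mm per year.
B's length ≈ 0.138 × 335 = 46.2 mm.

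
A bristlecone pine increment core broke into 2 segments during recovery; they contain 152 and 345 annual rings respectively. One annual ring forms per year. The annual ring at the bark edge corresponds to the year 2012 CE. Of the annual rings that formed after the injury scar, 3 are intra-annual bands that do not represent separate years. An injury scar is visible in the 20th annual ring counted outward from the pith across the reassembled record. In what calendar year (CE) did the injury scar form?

1538 CE

Total annual rings = 152 + 345 = 497.
497 − 20 = 477 annual rings lie beyond the injury scar toward the bark edge.
Excluding 3 false annual rings: 477 − 3 = 474.
Counting back 474 years from 2012 CE places the injury scar in 2012 − 474 = 1538 CE.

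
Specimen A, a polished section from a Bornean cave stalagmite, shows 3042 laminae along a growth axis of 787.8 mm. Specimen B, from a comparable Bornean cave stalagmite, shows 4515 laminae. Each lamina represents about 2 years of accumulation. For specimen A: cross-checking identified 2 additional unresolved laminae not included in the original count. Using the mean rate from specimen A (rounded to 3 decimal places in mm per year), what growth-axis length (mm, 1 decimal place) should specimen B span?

Specimen A: after corrections the count is 3042 + 2 = 3044 laminae.
Specimen A: 3044 laminae at 2 years each span 3044 × 2 = 6088 years.
A: Extension rate ≈ 787.8 / 6088 = 0.129 mm per year.
Specimen B: multiplying by 2 years per lamina: 4515 × 2 = 9030 years. For B, 0.129 mm/year × 9030 years = 1164.9 mm.

1164.9 mm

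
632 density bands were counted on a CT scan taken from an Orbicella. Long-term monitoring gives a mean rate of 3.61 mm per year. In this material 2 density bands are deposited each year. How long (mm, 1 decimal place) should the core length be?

1140.8 mm

With 2 density bands per year, 632 / 2 = 316 years.
Predicted length = 3.61 mm/year × 316 years = 1140.8 mm.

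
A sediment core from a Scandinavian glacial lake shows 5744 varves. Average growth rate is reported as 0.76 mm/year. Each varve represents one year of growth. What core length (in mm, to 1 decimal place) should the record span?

5744 years of growth are recorded.
Predicted length = 0.76 mm/year × 5744 years = 4365.4 mm.

4365.4 mm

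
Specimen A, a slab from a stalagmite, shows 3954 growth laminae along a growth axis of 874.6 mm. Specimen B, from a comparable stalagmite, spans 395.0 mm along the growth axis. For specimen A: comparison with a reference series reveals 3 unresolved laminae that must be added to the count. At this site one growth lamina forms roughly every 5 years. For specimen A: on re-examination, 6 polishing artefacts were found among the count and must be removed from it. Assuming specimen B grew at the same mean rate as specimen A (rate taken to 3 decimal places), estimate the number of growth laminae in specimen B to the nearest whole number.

Specimen A: true growth lamina count = 3954 − 6 + 3 = 3951.
Specimen A: 3951 growth laminae at 5 years each span 3951 × 5 = 19755 years.
A: 874.6 mm over 19755 years gives 874.6 / 19755 ≈ 0.044 mm/yr.
Specimen B: 395.0 mm / 0.044 mm per year = 8977.27 years; at 5 years per growth lamina that is 8977.27 / 5 ≈ 1795 growth laminae.

1795 growth laminae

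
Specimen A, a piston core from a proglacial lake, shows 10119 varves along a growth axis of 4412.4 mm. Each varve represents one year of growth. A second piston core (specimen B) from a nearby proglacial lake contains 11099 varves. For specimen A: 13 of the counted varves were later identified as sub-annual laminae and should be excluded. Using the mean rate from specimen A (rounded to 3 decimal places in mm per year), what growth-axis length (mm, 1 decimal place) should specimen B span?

Specimen A: adjusted count: 10119 − 13 = 10106 varves.
A: Extension rate ≈ 4412.4 / 10106 = 0.437 mm/yr.
Length of B = 0.437 × 11099 = 4850.3 mm.

4850.3 mm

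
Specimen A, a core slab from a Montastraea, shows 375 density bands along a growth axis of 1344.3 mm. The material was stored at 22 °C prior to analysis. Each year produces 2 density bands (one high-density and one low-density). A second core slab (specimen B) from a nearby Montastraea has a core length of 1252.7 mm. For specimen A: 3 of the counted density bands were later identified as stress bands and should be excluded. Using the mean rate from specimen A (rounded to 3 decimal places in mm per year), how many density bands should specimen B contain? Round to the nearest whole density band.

Specimen A: after corrections the count is 375 − 3 = 372 density bands.
Specimen A: 372 density bands at 2 per year is 372 / 2 = 186 years.
A: Extension rate ≈ 1344.3 / 186 = 7.227 mm per year.
Specimen B: 1252.7 mm / 7.227 mm per year = 173.34 years; at 2 density bands per year that is 173.34 × 2 ≈ 347 density bands.

347 density bands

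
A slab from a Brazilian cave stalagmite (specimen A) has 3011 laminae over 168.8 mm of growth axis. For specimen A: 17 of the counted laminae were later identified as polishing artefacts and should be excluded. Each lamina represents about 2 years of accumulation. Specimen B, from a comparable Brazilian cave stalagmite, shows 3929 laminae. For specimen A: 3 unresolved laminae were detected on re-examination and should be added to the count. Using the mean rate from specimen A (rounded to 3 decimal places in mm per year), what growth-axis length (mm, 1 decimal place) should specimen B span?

Specimen A: adjusted count: 3011 − 17 + 3 = 2997 laminae.
Specimen A: multiplying by 2 years per lamina: 2997 × 2 = 5994 years.
A: Extension rate ≈ 168.8 / 5994 = 0.028 mm per year.
Specimen B: at 2 years per lamina, 3929 × 2 = 7858 years. B's length ≈ 0.028 × 7858 = 220.0 mm.

220.0 mm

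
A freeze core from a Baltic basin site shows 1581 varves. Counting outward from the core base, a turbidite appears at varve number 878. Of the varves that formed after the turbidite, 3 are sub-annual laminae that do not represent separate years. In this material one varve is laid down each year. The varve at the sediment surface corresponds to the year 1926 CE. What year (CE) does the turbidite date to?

1581 − 878 = 703 varves lie beyond the turbidite toward the sediment surface.
Excluding 3 false varves: 703 − 3 = 700.
1926 − 700 = 1226 CE.

1226 CE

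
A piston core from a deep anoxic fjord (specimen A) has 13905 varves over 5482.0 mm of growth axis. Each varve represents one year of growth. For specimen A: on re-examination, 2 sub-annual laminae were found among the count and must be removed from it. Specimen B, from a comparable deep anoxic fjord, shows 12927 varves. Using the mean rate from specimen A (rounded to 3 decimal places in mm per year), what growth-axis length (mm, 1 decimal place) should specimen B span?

Specimen A: true varve count = 13905 − 2 = 13903.
A: Extension rate ≈ 5482.0 / 13903 = 0.394 mm/yr.
Length of B = 0.394 × 12927 = 5093.2 mm.

5093.2 mm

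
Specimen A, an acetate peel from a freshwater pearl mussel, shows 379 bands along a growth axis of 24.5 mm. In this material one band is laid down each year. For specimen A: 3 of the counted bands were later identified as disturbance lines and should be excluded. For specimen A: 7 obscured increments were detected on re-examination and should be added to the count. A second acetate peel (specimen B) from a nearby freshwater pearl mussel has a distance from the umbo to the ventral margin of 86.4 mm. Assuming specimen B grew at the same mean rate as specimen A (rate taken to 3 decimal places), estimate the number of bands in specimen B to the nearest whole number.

Specimen A: correcting the raw count gives 379 − 3 + 7 = 383 true bands.
A: 24.5 mm over 383 years gives 24.5 / 383 ≈ 0.064 mm/year.
For B, 86.4 / 0.064 = 1350.00 years ≈ 1350 bands.

1350 bands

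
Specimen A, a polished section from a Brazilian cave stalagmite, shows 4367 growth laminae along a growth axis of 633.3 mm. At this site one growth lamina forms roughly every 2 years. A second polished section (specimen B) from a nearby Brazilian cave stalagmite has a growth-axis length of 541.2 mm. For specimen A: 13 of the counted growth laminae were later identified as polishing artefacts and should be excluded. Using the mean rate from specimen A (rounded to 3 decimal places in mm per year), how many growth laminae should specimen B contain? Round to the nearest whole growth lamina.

3707 growth laminae

Specimen A: adjusted count: 4367 − 13 = 4354 growth laminae.
Specimen A: 4354 growth laminae at 2 years each span 4354 × 2 = 8708 years.
A: Mean rate = 633.3 mm / 8708 years ≈ 0.073 mm per year.
B spans 541.2 / 0.073 = 7413.70 years; at 2 years per growth lamina that is 7413.70 / 2 ≈ 3707 growth laminae.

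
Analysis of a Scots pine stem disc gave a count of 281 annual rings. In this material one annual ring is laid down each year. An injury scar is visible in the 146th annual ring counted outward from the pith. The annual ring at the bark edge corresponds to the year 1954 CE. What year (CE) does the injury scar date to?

Between annual ring 146 and the bark edge there are 281 − 146 = 135 annual rings.
The annual ring at the bark edge is 1954 CE, so the injury scar dates to 1954 − 135 = 1819 CE.

1819 CE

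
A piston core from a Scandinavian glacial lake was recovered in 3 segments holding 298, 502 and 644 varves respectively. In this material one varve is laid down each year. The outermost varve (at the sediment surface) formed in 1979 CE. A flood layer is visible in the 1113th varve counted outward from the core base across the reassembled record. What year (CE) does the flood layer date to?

1648 CE

Total varves = 298 + 502 + 644 = 1444.
Between varve 1113 and the sediment surface there are 1444 − 1113 = 331 varves.
1979 − 331 = 1648 CE.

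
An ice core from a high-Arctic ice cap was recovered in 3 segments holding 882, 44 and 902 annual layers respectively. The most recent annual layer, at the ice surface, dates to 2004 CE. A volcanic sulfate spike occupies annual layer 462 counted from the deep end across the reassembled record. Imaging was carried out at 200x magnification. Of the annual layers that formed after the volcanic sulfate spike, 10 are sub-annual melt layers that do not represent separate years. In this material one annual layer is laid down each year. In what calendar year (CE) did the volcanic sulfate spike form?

Total annual layers = 882 + 44 + 902 = 1828.
1828 − 462 = 1366 annual layers lie beyond the volcanic sulfate spike toward the ice surface.
Excluding 10 false annual layers: 1366 − 10 = 1356.
Counting back 1356 years from 2004 CE places the volcanic sulfate spike in 2004 − 1356 = 648 CE.

648 CE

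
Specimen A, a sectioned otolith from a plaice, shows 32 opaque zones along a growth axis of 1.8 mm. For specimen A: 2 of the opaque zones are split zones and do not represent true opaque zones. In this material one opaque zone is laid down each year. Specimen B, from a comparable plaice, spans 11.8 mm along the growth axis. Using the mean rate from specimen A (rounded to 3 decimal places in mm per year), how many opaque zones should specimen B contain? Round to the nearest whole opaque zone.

Specimen A: correcting the raw count gives 32 − 2 = 30 true opaque zones.
A: Mean rate = 1.8 mm / 30 years ≈ 0.060 mm/year.
B spans 11.8 / 0.060 = 196.67 years ≈ 197 opaque zones.

197 opaque zones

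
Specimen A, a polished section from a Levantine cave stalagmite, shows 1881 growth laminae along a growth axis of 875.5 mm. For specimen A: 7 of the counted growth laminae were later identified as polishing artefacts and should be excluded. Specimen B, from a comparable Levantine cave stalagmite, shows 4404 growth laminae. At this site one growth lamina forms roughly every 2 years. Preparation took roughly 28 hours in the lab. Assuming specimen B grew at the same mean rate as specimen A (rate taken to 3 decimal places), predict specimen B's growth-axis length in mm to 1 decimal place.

Specimen A: correcting the raw count gives 1881 − 7 = 1874 true growth laminae.
Specimen A: 1874 growth laminae at 2 years each span 1874 × 2 = 3748 years.
A: Extension rate ≈ 875.5 / 3748 = 0.234 mm/yr.
Specimen B: multiplying by 2 years per growth lamina: 4404 × 2 = 8808 years. B's length ≈ 0.234 × 8808 = 2061.1 mm.

2061.1 mm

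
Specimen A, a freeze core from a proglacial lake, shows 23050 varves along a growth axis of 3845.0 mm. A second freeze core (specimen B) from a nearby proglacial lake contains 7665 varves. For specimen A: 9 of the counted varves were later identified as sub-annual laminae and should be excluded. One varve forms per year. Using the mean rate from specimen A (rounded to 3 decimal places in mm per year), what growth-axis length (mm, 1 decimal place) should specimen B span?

1280.1 mm

Specimen A: correcting the raw count gives 23050 − 9 = 23041 true varves.
A: 3845.0 mm over 23041 years gives 3845.0 / 23041 ≈ 0.167 mm/yr.
For B, 0.167 mm/year × 7665 years = 1280.1 mm.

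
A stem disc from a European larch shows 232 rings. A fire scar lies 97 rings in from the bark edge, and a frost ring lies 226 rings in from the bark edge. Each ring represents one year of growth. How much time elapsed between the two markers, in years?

The two markers are separated by 226 − 97 = 129 rings.
One ring per year makes the interval 129 years.

129 yr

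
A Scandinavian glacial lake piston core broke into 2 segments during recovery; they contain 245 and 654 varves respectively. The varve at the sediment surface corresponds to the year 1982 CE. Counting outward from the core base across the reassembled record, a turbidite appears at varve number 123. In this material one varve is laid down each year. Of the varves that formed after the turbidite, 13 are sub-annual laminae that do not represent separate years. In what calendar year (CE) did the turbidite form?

Total varves = 245 + 654 = 899.
The turbidite sits at varve 123 from the core base, so 899 − 123 = 776 varves formed after it.
Removing the 13 false varves leaves 776 − 13 = 763 true varves beyond the turbidite.
The varve at the sediment surface is 1982 CE, so the turbidite dates to 1982 − 763 = 1219 CE.

1219 CE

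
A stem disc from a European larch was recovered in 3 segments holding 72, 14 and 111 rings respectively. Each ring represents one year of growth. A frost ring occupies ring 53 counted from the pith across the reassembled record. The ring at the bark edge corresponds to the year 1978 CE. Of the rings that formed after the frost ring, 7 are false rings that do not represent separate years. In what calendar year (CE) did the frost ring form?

Total rings = 72 + 14 + 111 = 197.
Between ring 53 and the bark edge there are 197 − 53 = 144 rings.
Removing the 7 false rings leaves 144 − 7 = 137 true rings beyond the frost ring.
Counting back 137 years from 1978 CE places the frost ring in 1978 − 137 = 1841 CE.

1841 CE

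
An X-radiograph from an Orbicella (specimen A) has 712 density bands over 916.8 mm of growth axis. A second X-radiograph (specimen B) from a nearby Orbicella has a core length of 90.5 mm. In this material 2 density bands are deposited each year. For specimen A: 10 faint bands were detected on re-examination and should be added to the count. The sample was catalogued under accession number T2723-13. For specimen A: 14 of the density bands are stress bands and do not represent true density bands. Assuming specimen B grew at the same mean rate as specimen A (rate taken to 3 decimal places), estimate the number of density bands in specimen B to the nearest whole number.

Specimen A: correcting the raw count gives 712 − 14 + 10 = 708 true density bands.
Specimen A: dividing by 2 density bands per year: 708 / 2 = 354 years.
A: Mean rate = 916.8 mm / 354 years ≈ 2.590 mm/year.
Specimen B: 90.5 mm / 2.590 mm per year = 34.94 years; at 2 density bands per year that is 34.94 × 2 ≈ 70 density bands.

70 density bands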